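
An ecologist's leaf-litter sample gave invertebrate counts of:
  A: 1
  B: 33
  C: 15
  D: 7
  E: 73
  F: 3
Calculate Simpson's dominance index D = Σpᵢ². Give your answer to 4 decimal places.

Total N = 1+33+15+7+73+3 = 132, so the proportions are 0.007576, 0.25, 0.113636, 0.05303, 0.55303, 0.022727 (working shown to 6 dp, full precision carried).
D = 0.007576² + 0.25² + 0.113636² + 0.05303² + 0.55303² + 0.022727² = 0.000057 + 0.062500 + 0.012913 + 0.002812 + 0.305843 + 0.000517 = 0.384642.
To 4 decimal places, D = 0.3846.

0.3846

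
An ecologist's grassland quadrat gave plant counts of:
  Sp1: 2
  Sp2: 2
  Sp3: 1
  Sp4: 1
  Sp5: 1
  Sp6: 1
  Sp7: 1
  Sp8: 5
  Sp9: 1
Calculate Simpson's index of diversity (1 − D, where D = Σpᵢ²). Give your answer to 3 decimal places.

0.827

Total N = 2+2+1+1+1+1+1+5+1 = 15, so the proportions are 0.13333, 0.13333, 0.06667, 0.06667, 0.06667, 0.06667, 0.06667, 0.33333, 0.06667 (working shown to 5 dp, full precision carried).
D = 0.13333² + 0.13333² + 0.06667² + 0.06667² + 0.06667² + 0.06667² + 0.06667² + 0.33333² + 0.06667² = 0.01778 + 0.01778 + 0.00444 + 0.00444 + 0.00444 + 0.00444 + 0.00444 + 0.11111 + 0.00444 = 0.17333.
So 1 − D = 0.82667, i.e. 0.827 to 3 decimal places.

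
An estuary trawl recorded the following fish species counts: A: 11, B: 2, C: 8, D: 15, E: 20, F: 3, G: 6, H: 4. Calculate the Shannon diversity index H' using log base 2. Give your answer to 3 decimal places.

2.669

Total N = 11+2+8+15+20+3+6+4 = 69, so the proportions are 0.15942, 0.02899, 0.11594, 0.21739, 0.28986, 0.04348, 0.08696, 0.05797 (working shown to 5 dp, full precision carried).
Each pᵢ log₂ pᵢ term: 0.15942×(-2.64909)=-0.42232, 0.02899×(-5.10852)=-0.14807, 0.11594×(-3.10852)=-0.36041, 0.21739×(-2.20163)=-0.47862, 0.28986×(-1.78660)=-0.51785, 0.04348×(-4.52356)=-0.19668, 0.08696×(-3.52356)=-0.30640, 0.05797×(-4.10852)=-0.23818.
Sum = -2.66852, so H' = 2.669.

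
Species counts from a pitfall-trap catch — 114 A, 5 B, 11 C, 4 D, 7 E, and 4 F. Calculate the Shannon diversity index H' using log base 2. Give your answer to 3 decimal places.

1.219

Total N = 114+5+11+4+7+4 = 145, so the proportions are 0.78621, 0.03448, 0.07586, 0.02759, 0.04828, 0.02759 (working shown to 5 dp, full precision carried).
Each pᵢ log₂ pᵢ term: 0.78621×(-0.34702)=-0.27283, 0.03448×(-4.85798)=-0.16752, 0.07586×(-3.72048)=-0.28224, 0.02759×(-5.17991)=-0.14289, 0.04828×(-4.37255)=-0.21109, 0.02759×(-5.17991)=-0.14289.
Sum = -1.21947, so H' = 1.219.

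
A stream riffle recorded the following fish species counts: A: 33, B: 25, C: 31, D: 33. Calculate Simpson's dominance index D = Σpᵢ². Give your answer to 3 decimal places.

0.253

Total N = 33+25+31+33 = 122, so the proportions are 0.27049, 0.20492, 0.2541, 0.27049 (working shown to 5 dp, full precision carried).
D = 0.27049² + 0.20492² + 0.2541² + 0.27049² = 0.07317 + 0.04199 + 0.06457 + 0.07317 = 0.25289.
To 3 decimal places, D = 0.253.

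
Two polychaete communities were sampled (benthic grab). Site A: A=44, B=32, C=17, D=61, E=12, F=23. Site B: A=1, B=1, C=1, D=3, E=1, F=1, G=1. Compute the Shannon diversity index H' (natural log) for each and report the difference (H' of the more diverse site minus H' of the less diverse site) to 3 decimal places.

0.178

Site A: N=189, proportions 0.2328, 0.16931, 0.08995, 0.32275, 0.06349, 0.12169, giving H' = 1.65301 (working shown to 5 dp, full precision carried).
Site B: N=9, proportions 0.11111, 0.11111, 0.11111, 0.33333, 0.11111, 0.11111, 0.11111, giving H' = 1.83102.
Difference = |1.65301 − 1.83102| = 0.17801, i.e. 0.178 to 3 decimal places.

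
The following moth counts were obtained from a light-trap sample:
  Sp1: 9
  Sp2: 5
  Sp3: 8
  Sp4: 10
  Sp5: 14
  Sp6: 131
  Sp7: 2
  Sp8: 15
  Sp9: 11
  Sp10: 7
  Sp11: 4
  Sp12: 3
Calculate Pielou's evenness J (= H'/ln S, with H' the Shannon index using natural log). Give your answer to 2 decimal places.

0.64

Total N = 9+5+8+10+14+131+2+15+11+7+4+3 = 219, so the proportions are 0.0411, 0.0228, 0.0365, 0.0457, 0.0639, 0.5982, 0.0091, 0.0685, 0.0502, 0.032, 0.0183, 0.0137 (working shown to 4 dp, full precision carried).
H' = −Σ pᵢ ln pᵢ = −((-0.1312) + (-0.0863) + (-0.1209) + (-0.1409) + (-0.1758) + (-0.3074) + (-0.0429) + (-0.1836) + (-0.1502) + (-0.1101) + (-0.0731) + (-0.0588)) = 1.5812.
With S = 12 species, ln S = 2.4849, so J = 1.5812/2.4849 = 0.6363, i.e. 0.64 to 2 decimal places.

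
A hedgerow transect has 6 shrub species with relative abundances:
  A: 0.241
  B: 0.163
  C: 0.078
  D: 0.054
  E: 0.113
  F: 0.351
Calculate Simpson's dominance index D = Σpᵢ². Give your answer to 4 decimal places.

0.2296

D = 0.241² + 0.163² + 0.078² + 0.054² + 0.113² + 0.351² = 0.058081 + 0.026569 + 0.006084 + 0.002916 + 0.012769 + 0.123201 = 0.229620 (working shown to 6 dp, full precision carried).
To 4 decimal places, D = 0.2296.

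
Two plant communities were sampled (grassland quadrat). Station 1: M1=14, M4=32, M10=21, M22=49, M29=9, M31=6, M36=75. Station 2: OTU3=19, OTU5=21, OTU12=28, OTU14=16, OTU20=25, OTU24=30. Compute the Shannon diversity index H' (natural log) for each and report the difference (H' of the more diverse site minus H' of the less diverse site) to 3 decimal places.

Station 1: N=206, proportions 0.06796, 0.15534, 0.10194, 0.23786, 0.04369, 0.02913, 0.36408, giving H' = 1.65398 (working shown to 5 dp, full precision carried).
Station 2: N=139, proportions 0.13669, 0.15108, 0.20144, 0.11511, 0.17986, 0.21583, giving H' = 1.76864.
Difference = |1.65398 − 1.76864| = 0.11466, i.e. 0.115 to 3 decimal places.

0.115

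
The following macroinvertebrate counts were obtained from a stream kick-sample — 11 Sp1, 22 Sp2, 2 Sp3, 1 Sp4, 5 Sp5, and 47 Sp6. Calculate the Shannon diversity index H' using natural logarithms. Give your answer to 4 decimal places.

Total N = 11+22+2+1+5+47 = 88, so the proportions are 0.125, 0.25, 0.022727, 0.011364, 0.056818, 0.534091 (working shown to 6 dp, full precision carried).
Each pᵢ ln pᵢ term: 0.125×(-2.079442)=-0.259930, 0.25×(-1.386294)=-0.346574, 0.022727×(-3.784190)=-0.086004, 0.011364×(-4.477337)=-0.050879, 0.056818×(-2.867899)=-0.162949, 0.534091×(-0.627189)=-0.334976.
Sum = -1.241312, so H' = 1.2413.

1.2413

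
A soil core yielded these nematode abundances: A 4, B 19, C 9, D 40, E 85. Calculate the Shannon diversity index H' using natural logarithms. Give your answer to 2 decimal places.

1.19

Total N = 4+19+9+40+85 = 157, so the proportions are 0.0255, 0.121, 0.0573, 0.2548, 0.5414 (working shown to 4 dp, full precision carried).
Each pᵢ ln pᵢ term: 0.0255×(-3.6700)=-0.0935, 0.121×(-2.1118)=-0.2556, 0.0573×(-2.8590)=-0.1639, 0.2548×(-1.3674)=-0.3484, 0.5414×(-0.6136)=-0.3322.
Sum = -1.1935, so H' = 1.19.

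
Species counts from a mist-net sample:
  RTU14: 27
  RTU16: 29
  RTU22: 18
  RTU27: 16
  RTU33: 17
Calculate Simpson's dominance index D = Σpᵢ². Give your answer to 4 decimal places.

0.2130

Total N = 27+29+18+16+17 = 107, so the proportions are 0.252336, 0.271028, 0.168224, 0.149533, 0.158879 (working shown to 6 dp, full precision carried).
D = 0.252336² + 0.271028² + 0.168224² + 0.149533² + 0.158879² = 0.063674 + 0.073456 + 0.028299 + 0.022360 + 0.025242 = 0.213032.
To 4 decimal places, D = 0.2130.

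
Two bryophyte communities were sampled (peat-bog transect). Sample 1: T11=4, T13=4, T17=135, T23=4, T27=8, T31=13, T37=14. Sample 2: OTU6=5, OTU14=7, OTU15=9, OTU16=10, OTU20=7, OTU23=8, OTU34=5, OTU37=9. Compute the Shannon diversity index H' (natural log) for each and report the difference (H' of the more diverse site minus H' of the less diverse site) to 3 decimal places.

1.055

Sample 1: N=182, proportions 0.02198, 0.02198, 0.74176, 0.02198, 0.04396, 0.07143, 0.07692, giving H' = 0.99646 (working shown to 5 dp, full precision carried).
Sample 2: N=60, proportions 0.08333, 0.11667, 0.15, 0.16667, 0.11667, 0.13333, 0.08333, 0.15, giving H' = 2.05187.
Difference = |0.99646 − 2.05187| = 1.05541, i.e. 1.055 to 3 decimal places.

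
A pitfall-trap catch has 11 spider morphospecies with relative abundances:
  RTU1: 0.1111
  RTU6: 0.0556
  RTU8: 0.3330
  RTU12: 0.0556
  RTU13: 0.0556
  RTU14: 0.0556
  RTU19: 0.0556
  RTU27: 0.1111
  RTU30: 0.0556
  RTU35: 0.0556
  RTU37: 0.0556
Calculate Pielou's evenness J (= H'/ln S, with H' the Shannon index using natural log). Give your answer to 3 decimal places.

H' = −Σ pᵢ ln pᵢ = −((-0.24412) + (-0.16066) + (-0.36617) + (-0.16066) + (-0.16066) + (-0.16066) + (-0.16066) + (-0.24412) + (-0.16066) + (-0.16066) + (-0.16066)) = 2.13970 (working shown to 5 dp, full precision carried).
With S = 11 species, ln S = 2.39790, so J = 2.13970/2.39790 = 0.89232, i.e. 0.892 to 3 decimal places.

0.892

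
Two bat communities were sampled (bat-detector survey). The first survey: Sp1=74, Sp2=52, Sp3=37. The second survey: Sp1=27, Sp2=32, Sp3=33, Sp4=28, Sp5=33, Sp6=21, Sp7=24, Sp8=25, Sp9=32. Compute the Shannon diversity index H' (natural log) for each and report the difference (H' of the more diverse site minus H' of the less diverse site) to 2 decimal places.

1.13

The first survey: N=163, proportions 0.454, 0.319, 0.227, giving H' = 1.0596 (working shown to 4 dp, full precision carried).
The second survey: N=255, proportions 0.1059, 0.1255, 0.1294, 0.1098, 0.1294, 0.0824, 0.0941, 0.098, 0.1255, giving H' = 2.1862.
Difference = |1.0596 − 2.1862| = 1.1266, i.e. 1.13 to 2 decimal places.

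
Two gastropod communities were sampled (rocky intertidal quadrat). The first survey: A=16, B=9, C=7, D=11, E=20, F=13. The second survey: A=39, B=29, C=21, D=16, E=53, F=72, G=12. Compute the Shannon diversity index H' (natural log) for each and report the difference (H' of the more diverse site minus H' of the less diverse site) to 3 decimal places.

0.049

The first survey: N=76, proportions 0.21053, 0.11842, 0.09211, 0.14474, 0.26316, 0.17105, giving H' = 1.73345 (working shown to 5 dp, full precision carried).
The second survey: N=242, proportions 0.16116, 0.11983, 0.08678, 0.06612, 0.21901, 0.29752, 0.04959, giving H' = 1.78236.
Difference = |1.73345 − 1.78236| = 0.04891, i.e. 0.049 to 3 decimal places.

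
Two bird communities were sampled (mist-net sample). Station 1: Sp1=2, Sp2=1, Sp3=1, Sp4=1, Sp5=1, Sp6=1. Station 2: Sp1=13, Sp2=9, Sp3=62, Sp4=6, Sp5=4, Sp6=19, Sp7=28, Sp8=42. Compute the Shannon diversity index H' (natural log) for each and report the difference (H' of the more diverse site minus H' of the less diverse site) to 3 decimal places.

0.011

Station 1: N=7, proportions 0.28571, 0.14286, 0.14286, 0.14286, 0.14286, 0.14286, giving H' = 1.74787 (working shown to 5 dp, full precision carried).
Station 2: N=183, proportions 0.07104, 0.04918, 0.3388, 0.03279, 0.02186, 0.10383, 0.15301, 0.22951, giving H' = 1.75853.
Difference = |1.74787 − 1.75853| = 0.01066, i.e. 0.011 to 3 decimal places.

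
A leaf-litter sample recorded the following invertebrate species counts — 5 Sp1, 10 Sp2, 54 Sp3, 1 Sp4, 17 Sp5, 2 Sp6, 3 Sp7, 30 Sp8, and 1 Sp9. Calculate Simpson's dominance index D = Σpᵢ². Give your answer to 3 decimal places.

Total N = 5+10+54+1+17+2+3+30+1 = 123, so the proportions are 0.04065, 0.0813, 0.43902, 0.00813, 0.13821, 0.01626, 0.02439, 0.2439, 0.00813 (working shown to 5 dp, full precision carried).
D = 0.04065² + 0.0813² + 0.43902² + 0.00813² + 0.13821² + 0.01626² + 0.02439² + 0.2439² + 0.00813² = 0.00165 + 0.00661 + 0.19274 + 0.00007 + 0.01910 + 0.00026 + 0.00059 + 0.05949 + 0.00007 = 0.28059.
To 3 decimal places, D = 0.281.

0.281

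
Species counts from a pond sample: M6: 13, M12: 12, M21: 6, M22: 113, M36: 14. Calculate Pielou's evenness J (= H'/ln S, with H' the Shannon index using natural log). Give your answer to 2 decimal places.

Total N = 13+12+6+113+14 = 158, so the proportions are 0.0823, 0.0759, 0.038, 0.7152, 0.0886 (working shown to 4 dp, full precision carried).
H' = −Σ pᵢ ln pᵢ = −((-0.2055) + (-0.1958) + (-0.1242) + (-0.2397) + (-0.2147)) = 0.9800.
With S = 5 species, ln S = 1.6094, so J = 0.9800/1.6094 = 0.6089, i.e. 0.61 to 2 decimal places.

0.61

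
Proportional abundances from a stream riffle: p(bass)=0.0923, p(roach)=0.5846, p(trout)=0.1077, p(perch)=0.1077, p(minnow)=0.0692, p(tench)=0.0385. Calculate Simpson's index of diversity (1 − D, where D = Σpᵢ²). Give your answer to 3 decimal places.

0.620

D = 0.0923² + 0.5846² + 0.1077² + 0.1077² + 0.0692² + 0.0385² = 0.00852 + 0.34176 + 0.01160 + 0.01160 + 0.00479 + 0.00148 = 0.37975 (working shown to 5 dp, full precision carried).
So 1 − D = 0.62025, i.e. 0.620 to 3 decimal places.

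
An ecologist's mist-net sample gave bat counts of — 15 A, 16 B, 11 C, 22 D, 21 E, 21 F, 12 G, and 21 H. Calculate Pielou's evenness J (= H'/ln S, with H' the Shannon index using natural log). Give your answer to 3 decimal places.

Total N = 15+16+11+22+21+21+12+21 = 139, so the proportions are 0.10791, 0.11511, 0.07914, 0.15827, 0.15108, 0.15108, 0.08633, 0.15108 (working shown to 5 dp, full precision carried).
H' = −Σ pᵢ ln pᵢ = −((-0.24026) + (-0.24885) + (-0.20074) + (-0.29177) + (-0.28553) + (-0.28553) + (-0.21147) + (-0.28553)) = 2.04968.
With S = 8 species, ln S = 2.07944, so J = 2.04968/2.07944 = 0.98569, i.e. 0.986 to 3 decimal places.

0.986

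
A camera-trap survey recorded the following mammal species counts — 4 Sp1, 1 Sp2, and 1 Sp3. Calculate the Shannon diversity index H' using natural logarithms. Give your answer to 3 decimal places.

0.868

Total N = 4+1+1 = 6, so the proportions are 0.66667, 0.16667, 0.16667 (working shown to 5 dp, full precision carried).
Each pᵢ ln pᵢ term: 0.66667×(-0.40547)=-0.27031, 0.16667×(-1.79176)=-0.29863, 0.16667×(-1.79176)=-0.29863.
Sum = -0.86756, so H' = 0.868.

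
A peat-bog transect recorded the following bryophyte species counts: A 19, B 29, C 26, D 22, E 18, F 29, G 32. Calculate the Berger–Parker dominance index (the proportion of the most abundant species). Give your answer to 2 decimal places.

Total N = 19+29+26+22+18+29+32 = 175, so the proportions are 0.1086, 0.1657, 0.1486, 0.1257, 0.1029, 0.1657, 0.1829 (working shown to 4 dp, full precision carried).
The largest proportion is 0.1829, i.e. d = 0.18 to 2 decimal places.

0.18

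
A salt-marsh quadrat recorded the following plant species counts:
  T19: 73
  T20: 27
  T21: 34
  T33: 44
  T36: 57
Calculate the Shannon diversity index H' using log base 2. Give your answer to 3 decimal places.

2.234

Total N = 73+27+34+44+57 = 235, so the proportions are 0.31064, 0.11489, 0.14468, 0.18723, 0.24255 (working shown to 5 dp, full precision carried).
Each pᵢ log₂ pᵢ term: 0.31064×(-1.68669)=-0.52395, 0.11489×(-3.12163)=-0.35866, 0.14468×(-2.78905)=-0.40352, 0.18723×(-2.41709)=-0.45256, 0.24255×(-2.04363)=-0.49569.
Sum = -2.23438, so H' = 2.234.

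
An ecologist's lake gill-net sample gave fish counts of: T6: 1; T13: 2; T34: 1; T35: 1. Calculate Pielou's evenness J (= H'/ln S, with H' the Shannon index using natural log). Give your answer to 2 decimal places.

Total N = 1+2+1+1 = 5, so the proportions are 0.2, 0.4, 0.2, 0.2 (working shown to 4 dp, full precision carried).
H' = −Σ pᵢ ln pᵢ = −((-0.3219) + (-0.3665) + (-0.3219) + (-0.3219)) = 1.3322.
With S = 4 species, ln S = 1.3863, so J = 1.3322/1.3863 = 0.9610, i.e. 0.96 to 2 decimal places.

0.96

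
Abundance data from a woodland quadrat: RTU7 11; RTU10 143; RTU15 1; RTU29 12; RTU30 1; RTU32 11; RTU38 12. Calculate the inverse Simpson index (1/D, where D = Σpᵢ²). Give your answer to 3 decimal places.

1.739

Total N = 11+143+1+12+1+11+12 = 191, so the proportions are 0.057592, 0.748691, 0.005236, 0.062827, 0.005236, 0.057592, 0.062827 (working shown to 6 dp, full precision carried).
D = 0.057592² + 0.748691² + 0.005236² + 0.062827² + 0.005236² + 0.057592² + 0.062827² = 0.003317 + 0.560538 + 0.000027 + 0.003947 + 0.000027 + 0.003317 + 0.003947 = 0.575121.
So 1/D = 1.73876, i.e. 1.739 to 3 decimal places.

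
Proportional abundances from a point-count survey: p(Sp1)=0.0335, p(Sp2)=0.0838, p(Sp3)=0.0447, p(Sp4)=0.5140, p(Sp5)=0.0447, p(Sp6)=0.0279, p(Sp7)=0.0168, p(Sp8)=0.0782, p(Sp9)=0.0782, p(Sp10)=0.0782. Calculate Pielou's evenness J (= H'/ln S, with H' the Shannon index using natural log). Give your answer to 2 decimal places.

0.74

H' = −Σ pᵢ ln pᵢ = −((-0.1138) + (-0.2078) + (-0.1389) + (-0.3421) + (-0.1389) + (-0.0999) + (-0.0687) + (-0.1993) + (-0.1993) + (-0.1993)) = 1.7078 (working shown to 4 dp, full precision carried).
With S = 10 species, ln S = 2.3026, so J = 1.7078/2.3026 = 0.7417, i.e. 0.74 to 2 decimal places.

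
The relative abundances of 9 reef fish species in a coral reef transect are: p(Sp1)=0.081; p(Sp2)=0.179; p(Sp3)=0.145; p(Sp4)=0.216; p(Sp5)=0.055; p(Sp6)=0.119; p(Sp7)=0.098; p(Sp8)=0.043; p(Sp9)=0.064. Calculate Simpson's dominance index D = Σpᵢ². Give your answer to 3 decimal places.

D = 0.081² + 0.179² + 0.145² + 0.216² + 0.055² + 0.119² + 0.098² + 0.043² + 0.064² = 0.00656 + 0.03204 + 0.02102 + 0.04666 + 0.00302 + 0.01416 + 0.00960 + 0.00185 + 0.00410 = 0.13902 (working shown to 5 dp, full precision carried).
To 3 decimal places, D = 0.139.

0.139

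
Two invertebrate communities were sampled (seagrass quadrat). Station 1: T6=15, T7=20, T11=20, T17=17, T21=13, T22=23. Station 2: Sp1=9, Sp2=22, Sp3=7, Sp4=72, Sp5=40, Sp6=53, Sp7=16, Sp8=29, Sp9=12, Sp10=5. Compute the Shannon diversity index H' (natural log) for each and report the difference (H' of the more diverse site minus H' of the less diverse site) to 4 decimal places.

Station 1: N=108, proportions 0.13888889, 0.18518519, 0.18518519, 0.15740741, 0.12037037, 0.21296296, giving H' = 1.77402586 (working shown to 8 dp, full precision carried).
Station 2: N=265, proportions 0.03396226, 0.08301887, 0.02641509, 0.27169811, 0.1509434, 0.2, 0.06037736, 0.10943396, 0.04528302, 0.01886792, giving H' = 2.00546943.
Difference = |1.77402586 − 2.00546943| = 0.23144357, i.e. 0.2314 to 4 decimal places.

0.2314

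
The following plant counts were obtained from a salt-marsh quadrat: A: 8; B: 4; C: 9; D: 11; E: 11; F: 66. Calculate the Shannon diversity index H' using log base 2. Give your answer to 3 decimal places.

Total N = 8+4+9+11+11+66 = 109, so the proportions are 0.07339, 0.0367, 0.08257, 0.10092, 0.10092, 0.6055 (working shown to 5 dp, full precision carried).
Each pᵢ log₂ pᵢ term: 0.07339×(-3.76818)=-0.27656, 0.0367×(-4.76818)=-0.17498, 0.08257×(-3.59826)=-0.29710, 0.10092×(-3.30875)=-0.33391, 0.10092×(-3.30875)=-0.33391, 0.6055×(-0.72379)=-0.43826.
Sum = -1.85473, so H' = 1.855.

1.855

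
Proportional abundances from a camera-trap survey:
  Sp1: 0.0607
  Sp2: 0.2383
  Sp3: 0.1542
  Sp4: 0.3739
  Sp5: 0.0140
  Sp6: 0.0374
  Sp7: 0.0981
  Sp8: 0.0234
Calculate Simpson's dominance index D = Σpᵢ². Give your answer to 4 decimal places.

0.2358

D = 0.0607² + 0.2383² + 0.1542² + 0.3739² + 0.014² + 0.0374² + 0.0981² + 0.0234² = 0.003684 + 0.056787 + 0.023778 + 0.139801 + 0.000196 + 0.001399 + 0.009624 + 0.000548 = 0.235816 (working shown to 6 dp, full precision carried).
To 4 decimal places, D = 0.2358.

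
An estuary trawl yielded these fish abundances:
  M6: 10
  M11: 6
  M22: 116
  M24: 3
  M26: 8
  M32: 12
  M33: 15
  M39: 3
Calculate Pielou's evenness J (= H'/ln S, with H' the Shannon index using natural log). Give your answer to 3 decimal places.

Total N = 10+6+116+3+8+12+15+3 = 173, so the proportions are 0.0578, 0.03468, 0.67052, 0.01734, 0.04624, 0.06936, 0.08671, 0.01734 (working shown to 5 dp, full precision carried).
H' = −Σ pᵢ ln pᵢ = −((-0.16478) + (-0.11658) + (-0.26801) + (-0.07031) + (-0.14214) + (-0.18509) + (-0.21202) + (-0.07031)) = 1.22925.
With S = 8 species, ln S = 2.07944, so J = 1.22925/2.07944 = 0.59114, i.e. 0.591 to 3 decimal places.

0.591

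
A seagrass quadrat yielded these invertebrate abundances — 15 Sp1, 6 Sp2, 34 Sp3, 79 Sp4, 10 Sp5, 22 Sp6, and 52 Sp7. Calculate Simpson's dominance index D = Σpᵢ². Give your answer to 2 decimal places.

Total N = 15+6+34+79+10+22+52 = 218, so the proportions are 0.0688, 0.0275, 0.156, 0.3624, 0.0459, 0.1009, 0.2385 (working shown to 4 dp, full precision carried).
D = 0.0688² + 0.0275² + 0.156² + 0.3624² + 0.0459² + 0.1009² + 0.2385² = 0.0047 + 0.0008 + 0.0243 + 0.1313 + 0.0021 + 0.0102 + 0.0569 = 0.2303.
To 2 decimal places, D = 0.23.

0.23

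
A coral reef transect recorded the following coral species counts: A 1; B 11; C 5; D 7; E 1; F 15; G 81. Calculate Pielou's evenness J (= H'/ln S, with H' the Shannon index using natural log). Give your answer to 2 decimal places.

Total N = 1+11+5+7+1+15+81 = 121, so the proportions are 0.0083, 0.0909, 0.0413, 0.0579, 0.0083, 0.124, 0.6694 (working shown to 4 dp, full precision carried).
H' = −Σ pᵢ ln pᵢ = −((-0.0396) + (-0.2180) + (-0.1317) + (-0.1649) + (-0.0396) + (-0.2588) + (-0.2687)) = 1.1213.
With S = 7 species, ln S = 1.9459, so J = 1.1213/1.9459 = 0.5762, i.e. 0.58 to 2 decimal places.

0.58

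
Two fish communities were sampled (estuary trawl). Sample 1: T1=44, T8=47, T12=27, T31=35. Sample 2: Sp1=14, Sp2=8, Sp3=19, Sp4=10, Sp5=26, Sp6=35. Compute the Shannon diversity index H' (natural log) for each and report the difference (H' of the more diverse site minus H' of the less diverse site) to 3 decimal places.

0.303

Sample 1: N=153, proportions 0.287582, 0.30719, 0.176471, 0.228758, giving H' = 1.364516 (working shown to 6 dp, full precision carried).
Sample 2: N=112, proportions 0.125, 0.071429, 0.169643, 0.089286, 0.232143, 0.3125, giving H' = 1.667604.
Difference = |1.364516 − 1.667604| = 0.303088, i.e. 0.303 to 3 decimal places.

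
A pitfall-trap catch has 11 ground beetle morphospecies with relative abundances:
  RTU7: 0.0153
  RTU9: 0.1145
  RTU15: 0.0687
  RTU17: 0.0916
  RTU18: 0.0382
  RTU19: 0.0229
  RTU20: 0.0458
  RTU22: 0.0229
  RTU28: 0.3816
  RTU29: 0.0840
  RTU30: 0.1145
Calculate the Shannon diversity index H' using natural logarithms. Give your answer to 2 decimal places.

Each pᵢ ln pᵢ term (working shown to 4 dp, full precision carried): 0.0153×(-4.1799)=-0.0640, 0.1145×(-2.1672)=-0.2481, 0.0687×(-2.6780)=-0.1840, 0.0916×(-2.3903)=-0.2190, 0.0382×(-3.2649)=-0.1247, 0.0229×(-3.7766)=-0.0865, 0.0458×(-3.0835)=-0.1412, 0.0229×(-3.7766)=-0.0865, 0.3816×(-0.9634)=-0.3676, 0.084×(-2.4769)=-0.2081, 0.1145×(-2.1672)=-0.2481.
Sum = -1.9778, so H' = 1.98.

1.98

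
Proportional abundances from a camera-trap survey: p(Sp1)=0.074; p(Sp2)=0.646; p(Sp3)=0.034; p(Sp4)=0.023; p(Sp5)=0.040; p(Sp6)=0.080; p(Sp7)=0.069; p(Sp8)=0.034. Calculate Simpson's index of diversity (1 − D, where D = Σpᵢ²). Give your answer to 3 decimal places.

D = 0.074² + 0.646² + 0.034² + 0.023² + 0.04² + 0.08² + 0.069² + 0.034² = 0.00548 + 0.41732 + 0.00116 + 0.00053 + 0.00160 + 0.00640 + 0.00476 + 0.00116 = 0.43839 (working shown to 5 dp, full precision carried).
So 1 − D = 0.56161, i.e. 0.562 to 3 decimal places.

0.562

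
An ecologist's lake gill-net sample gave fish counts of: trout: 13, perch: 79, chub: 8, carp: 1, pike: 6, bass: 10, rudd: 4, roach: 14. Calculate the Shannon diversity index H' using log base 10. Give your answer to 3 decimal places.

Total N = 13+79+8+1+6+10+4+14 = 135, so the proportions are 0.0963, 0.58519, 0.05926, 0.00741, 0.04444, 0.07407, 0.02963, 0.1037 (working shown to 5 dp, full precision carried).
Each pᵢ log₁₀ pᵢ term: 0.0963×(-1.01639)=-0.09787, 0.58519×(-0.23271)=-0.13618, 0.05926×(-1.22724)=-0.07273, 0.00741×(-2.13033)=-0.01578, 0.04444×(-1.35218)=-0.06010, 0.07407×(-1.13033)=-0.08373, 0.02963×(-1.52827)=-0.04528, 0.1037×(-0.98421)=-0.10207.
Sum = -0.61373, so H' = 0.614.

0.614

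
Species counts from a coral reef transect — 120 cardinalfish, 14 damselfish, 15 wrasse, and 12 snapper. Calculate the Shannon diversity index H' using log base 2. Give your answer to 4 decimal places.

1.2207

Total N = 120+14+15+12 = 161, so the proportions are 0.745342, 0.086957, 0.093168, 0.074534 (working shown to 6 dp, full precision carried).
Each pᵢ log₂ pᵢ term: 0.745342×(-0.424026)=-0.316044, 0.086957×(-3.523562)=-0.306397, 0.093168×(-3.424026)=-0.319009, 0.074534×(-3.745954)=-0.279202.
Sum = -1.220651, so H' = 1.2207.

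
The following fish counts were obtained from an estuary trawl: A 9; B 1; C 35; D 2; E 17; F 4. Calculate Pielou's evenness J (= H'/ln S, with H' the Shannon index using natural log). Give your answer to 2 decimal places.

0.72

Total N = 9+1+35+2+17+4 = 68, so the proportions are 0.1324, 0.0147, 0.5147, 0.0294, 0.25, 0.0588 (working shown to 4 dp, full precision carried).
H' = −Σ pᵢ ln pᵢ = −((-0.2677) + (-0.0621) + (-0.3418) + (-0.1037) + (-0.3466) + (-0.1667)) = 1.2885.
With S = 6 species, ln S = 1.7918, so J = 1.2885/1.7918 = 0.7191, i.e. 0.72 to 2 decimal places.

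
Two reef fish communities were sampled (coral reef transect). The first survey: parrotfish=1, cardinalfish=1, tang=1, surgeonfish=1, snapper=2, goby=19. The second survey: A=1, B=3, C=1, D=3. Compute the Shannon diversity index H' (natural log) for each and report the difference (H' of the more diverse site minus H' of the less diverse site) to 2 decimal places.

0.33

The first survey: N=25, proportions 0.04, 0.04, 0.04, 0.04, 0.08, 0.76, giving H' = 0.9257 (working shown to 4 dp, full precision carried).
The second survey: N=8, proportions 0.125, 0.375, 0.125, 0.375, giving H' = 1.2555.
Difference = |0.9257 − 1.2555| = 0.3298, i.e. 0.33 to 2 decimal places.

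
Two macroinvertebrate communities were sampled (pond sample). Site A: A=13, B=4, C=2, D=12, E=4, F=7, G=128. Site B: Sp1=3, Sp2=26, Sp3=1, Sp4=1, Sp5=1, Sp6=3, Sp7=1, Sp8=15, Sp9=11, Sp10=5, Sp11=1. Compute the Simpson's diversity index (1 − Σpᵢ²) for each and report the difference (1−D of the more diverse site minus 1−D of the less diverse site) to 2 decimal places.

Site A: N=170, proportions 0.0765, 0.0235, 0.0118, 0.0706, 0.0235, 0.0412, 0.7529, giving 1−D = 0.4193 (working shown to 4 dp, full precision carried).
Site B: N=68, proportions 0.0441, 0.3824, 0.0147, 0.0147, 0.0147, 0.0441, 0.0147, 0.2206, 0.1618, 0.0735, 0.0147, giving 1−D = 0.7686.
Difference = |0.4193 − 0.7686| = 0.3493, i.e. 0.35 to 2 decimal places.

0.35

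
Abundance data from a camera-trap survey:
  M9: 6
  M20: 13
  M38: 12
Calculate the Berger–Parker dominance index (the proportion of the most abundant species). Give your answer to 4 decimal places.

Total N = 6+13+12 = 31, so the proportions are 0.193548, 0.419355, 0.387097 (working shown to 6 dp, full precision carried).
The largest proportion is 0.419355, i.e. d = 0.4194 to 4 decimal places.

0.4194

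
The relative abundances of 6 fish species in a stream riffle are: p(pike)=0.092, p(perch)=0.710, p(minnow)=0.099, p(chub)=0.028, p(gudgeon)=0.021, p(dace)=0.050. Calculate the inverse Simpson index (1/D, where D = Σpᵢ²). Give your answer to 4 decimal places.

1.9008

D = 0.092² + 0.71² + 0.099² + 0.028² + 0.021² + 0.05² = 0.0084640 + 0.5041000 + 0.0098010 + 0.0007840 + 0.0004410 + 0.0025000 = 0.5260900 (working shown to 7 dp, full precision carried).
So 1/D = 1.900815, i.e. 1.9008 to 4 decimal places.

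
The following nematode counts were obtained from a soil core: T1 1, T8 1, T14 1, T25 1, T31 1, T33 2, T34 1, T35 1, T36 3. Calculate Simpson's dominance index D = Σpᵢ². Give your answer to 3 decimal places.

0.139

Total N = 1+1+1+1+1+2+1+1+3 = 12, so the proportions are 0.08333, 0.08333, 0.08333, 0.08333, 0.08333, 0.16667, 0.08333, 0.08333, 0.25 (working shown to 5 dp, full precision carried).
D = 0.08333² + 0.08333² + 0.08333² + 0.08333² + 0.08333² + 0.16667² + 0.08333² + 0.08333² + 0.25² = 0.00694 + 0.00694 + 0.00694 + 0.00694 + 0.00694 + 0.02778 + 0.00694 + 0.00694 + 0.06250 = 0.13889.
To 3 decimal places, D = 0.139.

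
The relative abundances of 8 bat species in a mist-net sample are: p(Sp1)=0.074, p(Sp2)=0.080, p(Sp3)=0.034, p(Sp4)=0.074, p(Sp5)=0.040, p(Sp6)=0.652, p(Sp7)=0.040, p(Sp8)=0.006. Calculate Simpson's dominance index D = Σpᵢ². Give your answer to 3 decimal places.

0.447

D = 0.074² + 0.08² + 0.034² + 0.074² + 0.04² + 0.652² + 0.04² + 0.006² = 0.00548 + 0.00640 + 0.00116 + 0.00548 + 0.00160 + 0.42510 + 0.00160 + 0.00004 = 0.44685 (working shown to 5 dp, full precision carried).
To 3 decimal places, D = 0.447.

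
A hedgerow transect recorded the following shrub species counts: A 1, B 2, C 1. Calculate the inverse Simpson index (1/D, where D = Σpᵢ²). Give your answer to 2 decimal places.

Total N = 1+2+1 = 4, so the proportions are 0.25, 0.5, 0.25 (working shown to 5 dp, full precision carried).
D = 0.25² + 0.5² + 0.25² = 0.06250 + 0.25000 + 0.06250 = 0.37500.
So 1/D = 2.6667, i.e. 2.67 to 2 decimal places.

2.67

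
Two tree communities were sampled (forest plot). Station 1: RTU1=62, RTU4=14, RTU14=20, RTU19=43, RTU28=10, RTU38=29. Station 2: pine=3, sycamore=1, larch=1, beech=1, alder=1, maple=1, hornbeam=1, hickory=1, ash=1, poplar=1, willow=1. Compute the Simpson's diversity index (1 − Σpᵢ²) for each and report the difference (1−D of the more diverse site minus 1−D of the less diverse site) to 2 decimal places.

Station 1: N=178, proportions 0.3483, 0.0787, 0.1124, 0.2416, 0.0562, 0.1629, giving 1−D = 0.7718 (working shown to 4 dp, full precision carried).
Station 2: N=13, proportions 0.2308, 0.0769, 0.0769, 0.0769, 0.0769, 0.0769, 0.0769, 0.0769, 0.0769, 0.0769, 0.0769, giving 1−D = 0.8876.
Difference = |0.7718 − 0.8876| = 0.1158, i.e. 0.12 to 2 decimal places.

0.12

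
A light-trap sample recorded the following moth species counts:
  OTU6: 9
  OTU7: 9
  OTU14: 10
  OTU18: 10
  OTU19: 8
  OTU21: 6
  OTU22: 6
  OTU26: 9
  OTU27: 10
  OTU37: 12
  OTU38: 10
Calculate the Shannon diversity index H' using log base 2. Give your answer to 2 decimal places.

Total N = 9+9+10+10+8+6+6+9+10+12+10 = 99, so the proportions are 0.0909, 0.0909, 0.101, 0.101, 0.0808, 0.0606, 0.0606, 0.0909, 0.101, 0.1212, 0.101 (working shown to 4 dp, full precision carried).
Each pᵢ log₂ pᵢ term: 0.0909×(-3.4594)=-0.3145, 0.0909×(-3.4594)=-0.3145, 0.101×(-3.3074)=-0.3341, 0.101×(-3.3074)=-0.3341, 0.0808×(-3.6294)=-0.2933, 0.0606×(-4.0444)=-0.2451, 0.0606×(-4.0444)=-0.2451, 0.0909×(-3.4594)=-0.3145, 0.101×(-3.3074)=-0.3341, 0.1212×(-3.0444)=-0.3690, 0.101×(-3.3074)=-0.3341.
Sum = -3.4323, so H' = 3.43.

3.43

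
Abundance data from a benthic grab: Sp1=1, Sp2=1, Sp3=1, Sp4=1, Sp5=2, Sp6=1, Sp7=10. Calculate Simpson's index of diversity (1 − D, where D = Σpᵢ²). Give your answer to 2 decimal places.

Total N = 1+1+1+1+2+1+10 = 17, so the proportions are 0.0588, 0.0588, 0.0588, 0.0588, 0.1176, 0.0588, 0.5882 (working shown to 4 dp, full precision carried).
D = 0.0588² + 0.0588² + 0.0588² + 0.0588² + 0.1176² + 0.0588² + 0.5882² = 0.0035 + 0.0035 + 0.0035 + 0.0035 + 0.0138 + 0.0035 + 0.3460 = 0.3772.
So 1 − D = 0.6228, i.e. 0.62 to 2 decimal places.

0.62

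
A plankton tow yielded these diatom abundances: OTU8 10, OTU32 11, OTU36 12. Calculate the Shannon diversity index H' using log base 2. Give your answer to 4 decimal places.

1.5810

Total N = 10+11+12 = 33, so the proportions are 0.30303, 0.333333, 0.363636 (working shown to 6 dp, full precision carried).
Each pᵢ log₂ pᵢ term: 0.30303×(-1.722466)=-0.521959, 0.333333×(-1.584963)=-0.528321, 0.363636×(-1.459432)=-0.530702.
Sum = -1.580983, so H' = 1.5810.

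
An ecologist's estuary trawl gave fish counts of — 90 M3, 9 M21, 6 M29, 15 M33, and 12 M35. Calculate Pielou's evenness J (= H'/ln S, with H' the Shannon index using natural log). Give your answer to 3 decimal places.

0.652

Total N = 90+9+6+15+12 = 132, so the proportions are 0.68182, 0.06818, 0.04545, 0.11364, 0.09091 (working shown to 5 dp, full precision carried).
H' = −Σ pᵢ ln pᵢ = −((-0.26113) + (-0.18311) + (-0.14050) + (-0.24713) + (-0.21799)) = 1.04986.
With S = 5 species, ln S = 1.60944, so J = 1.04986/1.60944 = 0.65232, i.e. 0.652 to 3 decimal places.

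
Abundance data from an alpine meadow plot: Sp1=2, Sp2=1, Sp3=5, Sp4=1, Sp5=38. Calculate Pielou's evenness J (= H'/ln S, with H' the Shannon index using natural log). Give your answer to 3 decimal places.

Total N = 2+1+5+1+38 = 47, so the proportions are 0.04255, 0.02128, 0.10638, 0.02128, 0.80851 (working shown to 5 dp, full precision carried).
H' = −Σ pᵢ ln pᵢ = −((-0.13434) + (-0.08192) + (-0.23837) + (-0.08192) + (-0.17186)) = 0.70841.
With S = 5 species, ln S = 1.60944, so J = 0.70841/1.60944 = 0.44016, i.e. 0.440 to 3 decimal places.

0.440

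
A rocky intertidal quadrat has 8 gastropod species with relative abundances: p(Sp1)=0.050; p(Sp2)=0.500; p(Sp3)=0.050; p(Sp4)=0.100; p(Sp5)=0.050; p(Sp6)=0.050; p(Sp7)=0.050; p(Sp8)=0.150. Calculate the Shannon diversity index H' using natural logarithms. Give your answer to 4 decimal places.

Each pᵢ ln pᵢ term (working shown to 6 dp, full precision carried): 0.05×(-2.995732)=-0.149787, 0.5×(-0.693147)=-0.346574, 0.05×(-2.995732)=-0.149787, 0.1×(-2.302585)=-0.230259, 0.05×(-2.995732)=-0.149787, 0.05×(-2.995732)=-0.149787, 0.05×(-2.995732)=-0.149787, 0.15×(-1.897120)=-0.284568.
Sum = -1.610333, so H' = 1.6103.

1.6103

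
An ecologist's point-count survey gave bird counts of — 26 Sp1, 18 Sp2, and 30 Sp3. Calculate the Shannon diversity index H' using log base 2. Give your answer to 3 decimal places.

1.554

Total N = 26+18+30 = 74, so the proportions are 0.35135, 0.24324, 0.40541 (working shown to 5 dp, full precision carried).
Each pᵢ log₂ pᵢ term: 0.35135×(-1.50901)=-0.53019, 0.24324×(-2.03953)=-0.49610, 0.40541×(-1.30256)=-0.52807.
Sum = -1.55436, so H' = 1.554.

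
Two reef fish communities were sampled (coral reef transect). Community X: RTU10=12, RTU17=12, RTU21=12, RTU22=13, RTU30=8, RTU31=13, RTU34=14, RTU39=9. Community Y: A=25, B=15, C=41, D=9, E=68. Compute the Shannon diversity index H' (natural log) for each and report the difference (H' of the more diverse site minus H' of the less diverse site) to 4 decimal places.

Community X: N=93, proportions 0.1290323, 0.1290323, 0.1290323, 0.1397849, 0.0860215, 0.1397849, 0.1505376, 0.0967742, giving H' = 2.0648288 (working shown to 7 dp, full precision carried).
Community Y: N=158, proportions 0.1582278, 0.0949367, 0.2594937, 0.056962, 0.4303797, giving H' = 1.3913884.
Difference = |2.0648288 − 1.3913884| = 0.6734404, i.e. 0.6734 to 4 decimal places.

0.6734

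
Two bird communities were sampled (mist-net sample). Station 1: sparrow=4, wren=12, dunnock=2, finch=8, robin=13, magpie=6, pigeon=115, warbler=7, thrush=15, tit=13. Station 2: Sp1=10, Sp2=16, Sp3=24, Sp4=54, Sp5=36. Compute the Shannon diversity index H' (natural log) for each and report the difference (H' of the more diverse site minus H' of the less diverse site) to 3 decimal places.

Station 1: N=195, proportions 0.02051, 0.06154, 0.01026, 0.04103, 0.06667, 0.03077, 0.58974, 0.0359, 0.07692, 0.06667, giving H' = 1.52564 (working shown to 5 dp, full precision carried).
Station 2: N=140, proportions 0.07143, 0.11429, 0.17143, 0.38571, 0.25714, giving H' = 1.45541.
Difference = |1.52564 − 1.45541| = 0.07023, i.e. 0.070 to 3 decimal places.

0.070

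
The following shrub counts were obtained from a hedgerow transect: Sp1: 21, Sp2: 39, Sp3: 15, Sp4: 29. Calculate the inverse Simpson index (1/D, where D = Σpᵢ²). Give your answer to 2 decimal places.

3.57

Total N = 21+39+15+29 = 104, so the proportions are 0.201923, 0.375, 0.144231, 0.278846 (working shown to 6 dp, full precision carried).
D = 0.201923² + 0.375² + 0.144231² + 0.278846² = 0.040773 + 0.140625 + 0.020803 + 0.077755 = 0.279956.
So 1/D = 3.5720, i.e. 3.57 to 2 decimal places.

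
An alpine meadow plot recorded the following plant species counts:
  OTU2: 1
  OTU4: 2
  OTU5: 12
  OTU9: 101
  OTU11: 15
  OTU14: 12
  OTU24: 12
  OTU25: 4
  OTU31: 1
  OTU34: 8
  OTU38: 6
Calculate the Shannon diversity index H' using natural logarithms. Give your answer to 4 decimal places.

Total N = 1+2+12+101+15+12+12+4+1+8+6 = 174, so the proportions are 0.005747, 0.011494, 0.068966, 0.58046, 0.086207, 0.068966, 0.068966, 0.022989, 0.005747, 0.045977, 0.034483 (working shown to 6 dp, full precision carried).
Each pᵢ ln pᵢ term: 0.005747×(-5.159055)=-0.029650, 0.011494×(-4.465908)=-0.051332, 0.068966×(-2.674149)=-0.184424, 0.58046×(-0.543935)=-0.315732, 0.086207×(-2.451005)=-0.211294, 0.068966×(-2.674149)=-0.184424, 0.068966×(-2.674149)=-0.184424, 0.022989×(-3.772761)=-0.086730, 0.005747×(-5.159055)=-0.029650, 0.045977×(-3.079614)=-0.141591, 0.034483×(-3.367296)=-0.116114.
Sum = -1.535365, so H' = 1.5354.

1.5354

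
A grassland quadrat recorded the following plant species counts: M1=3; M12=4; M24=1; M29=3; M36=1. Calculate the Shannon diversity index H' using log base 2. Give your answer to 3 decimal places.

Total N = 3+4+1+3+1 = 12, so the proportions are 0.25, 0.33333, 0.08333, 0.25, 0.08333 (working shown to 5 dp, full precision carried).
Each pᵢ log₂ pᵢ term: 0.25×(-2.00000)=-0.50000, 0.33333×(-1.58496)=-0.52832, 0.08333×(-3.58496)=-0.29875, 0.25×(-2.00000)=-0.50000, 0.08333×(-3.58496)=-0.29875.
Sum = -2.12581, so H' = 2.126.

2.126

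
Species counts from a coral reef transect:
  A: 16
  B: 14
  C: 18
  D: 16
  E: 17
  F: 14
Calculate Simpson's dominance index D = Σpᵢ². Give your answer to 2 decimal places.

Total N = 16+14+18+16+17+14 = 95, so the proportions are 0.1684, 0.1474, 0.1895, 0.1684, 0.1789, 0.1474 (working shown to 4 dp, full precision carried).
D = 0.1684² + 0.1474² + 0.1895² + 0.1684² + 0.1789² + 0.1474² = 0.0284 + 0.0217 + 0.0359 + 0.0284 + 0.0320 + 0.0217 = 0.1681.
To 2 decimal places, D = 0.17.

0.17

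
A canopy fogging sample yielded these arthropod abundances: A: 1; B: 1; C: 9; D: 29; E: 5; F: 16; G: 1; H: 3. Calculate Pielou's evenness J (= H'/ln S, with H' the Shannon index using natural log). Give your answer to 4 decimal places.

0.7266

Total N = 1+1+9+29+5+16+1+3 = 65, so the proportions are 0.015385, 0.015385, 0.138462, 0.446154, 0.076923, 0.246154, 0.015385, 0.046154 (working shown to 6 dp, full precision carried).
H' = −Σ pᵢ ln pᵢ = −((-0.064221) + (-0.064221) + (-0.273761) + (-0.360087) + (-0.197304) + (-0.345058) + (-0.064221) + (-0.141959)) = 1.510833.
With S = 8 species, ln S = 2.079442, so J = 1.510833/2.079442 = 0.726557, i.e. 0.7266 to 4 decimal places.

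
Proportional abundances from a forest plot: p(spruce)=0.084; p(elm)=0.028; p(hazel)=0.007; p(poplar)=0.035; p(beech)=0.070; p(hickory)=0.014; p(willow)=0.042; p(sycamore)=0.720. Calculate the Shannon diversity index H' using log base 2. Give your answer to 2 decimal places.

1.55

Each pᵢ log₂ pᵢ term (working shown to 4 dp, full precision carried): 0.084×(-3.5735)=-0.3002, 0.028×(-5.1584)=-0.1444, 0.007×(-7.1584)=-0.0501, 0.035×(-4.8365)=-0.1693, 0.07×(-3.8365)=-0.2686, 0.014×(-6.1584)=-0.0862, 0.042×(-4.5735)=-0.1921, 0.72×(-0.4739)=-0.3412.
Sum = -1.5521, so H' = 1.55.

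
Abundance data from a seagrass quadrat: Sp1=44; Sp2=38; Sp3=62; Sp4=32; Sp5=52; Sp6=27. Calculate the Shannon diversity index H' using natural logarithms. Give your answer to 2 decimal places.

1.75

Total N = 44+38+62+32+52+27 = 255, so the proportions are 0.1725, 0.149, 0.2431, 0.1255, 0.2039, 0.1059 (working shown to 4 dp, full precision carried).
Each pᵢ ln pᵢ term: 0.1725×(-1.7571)=-0.3032, 0.149×(-1.9037)=-0.2837, 0.2431×(-1.4141)=-0.3438, 0.1255×(-2.0755)=-0.2605, 0.2039×(-1.5900)=-0.3242, 0.1059×(-2.2454)=-0.2378.
Sum = -1.7531, so H' = 1.75.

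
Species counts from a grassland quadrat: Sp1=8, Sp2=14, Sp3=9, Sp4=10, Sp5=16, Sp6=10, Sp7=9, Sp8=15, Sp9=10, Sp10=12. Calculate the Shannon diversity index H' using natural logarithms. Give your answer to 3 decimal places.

Total N = 8+14+9+10+16+10+9+15+10+12 = 113, so the proportions are 0.0708, 0.12389, 0.07965, 0.0885, 0.14159, 0.0885, 0.07965, 0.13274, 0.0885, 0.10619 (working shown to 5 dp, full precision carried).
Each pᵢ ln pᵢ term: 0.0708×(-2.64795)=-0.18747, 0.12389×(-2.08833)=-0.25873, 0.07965×(-2.53016)=-0.20152, 0.0885×(-2.42480)=-0.21458, 0.14159×(-1.95480)=-0.27679, 0.0885×(-2.42480)=-0.21458, 0.07965×(-2.53016)=-0.20152, 0.13274×(-2.01934)=-0.26805, 0.0885×(-2.42480)=-0.21458, 0.10619×(-2.24248)=-0.23814.
Sum = -2.27596, so H' = 2.276.

2.276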